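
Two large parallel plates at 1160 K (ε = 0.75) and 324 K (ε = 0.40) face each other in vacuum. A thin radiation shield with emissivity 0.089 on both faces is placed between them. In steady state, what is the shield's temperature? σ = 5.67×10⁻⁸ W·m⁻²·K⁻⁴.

In steady state the net flux on the hot side equals that on the cold side.
σ(T₁⁴−T_s⁴)/D₁ = σ(T_s⁴−T₂⁴)/D₂, with D₁ = 1/ε₁+1/ε_s−1 = 11.57, D₂ = 1/ε_s+1/ε₂−1 = 12.74.
Solve for T_s⁴: T_s⁴ = (D₂·T₁⁴ + D₁·T₂⁴)/(D₁+D₂) = 9.540×10¹¹ K⁴.

T_s ≈ 988 K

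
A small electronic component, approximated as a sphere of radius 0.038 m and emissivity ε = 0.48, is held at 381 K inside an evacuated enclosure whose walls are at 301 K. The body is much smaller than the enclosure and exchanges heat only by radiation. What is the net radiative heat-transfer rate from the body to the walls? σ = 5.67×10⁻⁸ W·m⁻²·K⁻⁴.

For a small grey body in a large enclosure: P_net = εσA(T_body⁴ − T_wall⁴).
A = 4πr² = 0.01815 m²; T_body⁴ − T_wall⁴ = 2.107×10¹⁰ − 8.209×10⁹ = 1.286×10¹⁰ K⁴.
|P_net| = 0.48·5.67×10⁻⁸·0.01815·1.286×10¹⁰.

P_net ≈ 6.35 W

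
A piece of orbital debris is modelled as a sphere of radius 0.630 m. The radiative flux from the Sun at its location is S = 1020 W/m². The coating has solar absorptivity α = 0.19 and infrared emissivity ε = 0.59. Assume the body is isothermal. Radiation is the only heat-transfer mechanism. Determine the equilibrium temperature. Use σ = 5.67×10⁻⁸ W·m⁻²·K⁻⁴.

T ≈ 195 K

At equilibrium, absorbed power = emitted power.
Absorbing cross-section = πr² = 1.247 m²; emitting surface = 4πr² = 4.988 m² (ratio 4).
αS·A_cross = εσ·A_surf·T⁴  ⇒  T⁴ = αS/(ε·4σ).
T⁴ = 0.190·1020/(0.59·4·5.67×10⁻⁸) = 1.448×10⁹ K⁴.
T = (1.448×10⁹)^(1/4).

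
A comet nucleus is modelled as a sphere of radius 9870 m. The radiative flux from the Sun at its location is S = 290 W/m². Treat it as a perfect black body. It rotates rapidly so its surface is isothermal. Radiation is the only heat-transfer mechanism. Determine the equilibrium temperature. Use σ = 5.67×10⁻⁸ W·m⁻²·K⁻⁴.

T ≈ 189 K

At equilibrium, absorbed power = emitted power.
Absorbing cross-section = πr² = 3.060×10⁸ m²; emitting surface = 4πr² = 1.224×10⁹ m² (ratio 4).
S·A_cross = εσ·A_surf·T⁴  ⇒  T⁴ = S/(4σ).
T⁴ = 1.00·290/(4·5.67×10⁻⁸) = 1.279×10⁹ K⁴.
T = (1.279×10⁹)^(1/4).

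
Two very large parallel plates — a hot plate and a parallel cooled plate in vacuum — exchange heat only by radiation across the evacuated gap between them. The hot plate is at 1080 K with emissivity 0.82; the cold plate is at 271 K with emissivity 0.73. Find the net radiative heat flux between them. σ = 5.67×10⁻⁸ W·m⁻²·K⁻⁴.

For two infinite grey parallel plates, q = σ(T₁⁴ − T₂⁴)/(1/ε₁ + 1/ε₂ − 1).
T₁⁴ − T₂⁴ = 1.360×10¹² − 5.394×10⁹ = 1.355×10¹² K⁴.
1/ε₁ + 1/ε₂ − 1 = 1.220 + 1.370 − 1 = 1.589.
q = 5.67×10⁻⁸ × 1.355×10¹² / 1.589.

q ≈ 48300 W/m²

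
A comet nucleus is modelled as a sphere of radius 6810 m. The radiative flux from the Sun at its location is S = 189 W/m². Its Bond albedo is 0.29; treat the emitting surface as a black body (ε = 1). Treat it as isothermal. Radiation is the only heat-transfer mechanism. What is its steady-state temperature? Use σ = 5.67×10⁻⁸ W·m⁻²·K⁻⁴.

T ≈ 156 K

At equilibrium, absorbed power = emitted power.
Absorbing cross-section = πr² = 1.457×10⁸ m²; emitting surface = 4πr² = 5.828×10⁸ m² (ratio 4).
(1−a)S·A_cross = εσ·A_surf·T⁴  ⇒  T⁴ = (1−a)S/(4σ).
T⁴ = 0.710·189/(4·5.67×10⁻⁸) = 5.917×10⁸ K⁴.
T = (5.917×10⁸)^(1/4).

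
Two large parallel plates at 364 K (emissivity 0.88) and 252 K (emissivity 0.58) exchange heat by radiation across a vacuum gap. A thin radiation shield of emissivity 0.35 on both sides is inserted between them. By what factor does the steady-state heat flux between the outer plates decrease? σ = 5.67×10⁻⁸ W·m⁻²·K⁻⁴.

Without shield: q₀ = σΔ(T⁴)/(1/ε₁+1/ε₂−1) with denominator 1.861.
With shield the two gaps are in series; the resistances add: (1/ε₁+1/ε_s−1)+(1/ε_s+1/ε₂−1) = 2.994+3.581 = 6.575.
Heat-flux ratio q₀/q = 6.575/1.861.

factor ≈ 3.53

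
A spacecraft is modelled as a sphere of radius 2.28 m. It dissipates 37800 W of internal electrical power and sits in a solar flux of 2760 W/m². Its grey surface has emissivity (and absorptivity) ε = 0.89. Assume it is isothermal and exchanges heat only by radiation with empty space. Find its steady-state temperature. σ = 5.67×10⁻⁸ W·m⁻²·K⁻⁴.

At steady state, absorbed solar power + internal power = radiated power.
Absorbed: α·S·A_cross = 0.89·2760·16.33 = 40120 W (cross-section πr²).
Total input = 40120 + 37800 = 77920 W.
Radiated: εσ·A_surf·T⁴ with A_surf = 4πr² = 65.33 m².
T⁴ = 77920/(0.89·5.67×10⁻⁸·65.33) = 2.364×10¹⁰ K⁴.

T ≈ 392 K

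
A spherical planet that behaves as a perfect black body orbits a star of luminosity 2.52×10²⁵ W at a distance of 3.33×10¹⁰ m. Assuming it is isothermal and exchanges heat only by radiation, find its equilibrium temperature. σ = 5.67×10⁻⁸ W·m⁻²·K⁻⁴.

First find the stellar flux at distance d: S = L/(4πd²) = 2.52×10²⁵/(4π·(3.33×10¹⁰)²) = 1808 W/m².
For an isothermal sphere, absorbed (1−a)S·πr² = emitted σ·4πr²·T⁴, so T⁴ = (1−a)S/(4σ).
T⁴ = 1.00·1808/(4·5.67×10⁻⁸) = 7.974×10⁹ K⁴.

T ≈ 299 K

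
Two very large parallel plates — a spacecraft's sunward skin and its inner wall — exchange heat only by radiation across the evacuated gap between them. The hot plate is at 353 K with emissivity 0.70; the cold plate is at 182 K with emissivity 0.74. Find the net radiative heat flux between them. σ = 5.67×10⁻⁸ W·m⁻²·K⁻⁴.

q ≈ 460 W/m²

For two infinite grey parallel plates, q = σ(T₁⁴ − T₂⁴)/(1/ε₁ + 1/ε₂ − 1).
T₁⁴ − T₂⁴ = 1.553×10¹⁰ − 1.097×10⁹ = 1.443×10¹⁰ K⁴.
1/ε₁ + 1/ε₂ − 1 = 1.429 + 1.351 − 1 = 1.780.
q = 5.67×10⁻⁸ × 1.443×10¹⁰ / 1.780.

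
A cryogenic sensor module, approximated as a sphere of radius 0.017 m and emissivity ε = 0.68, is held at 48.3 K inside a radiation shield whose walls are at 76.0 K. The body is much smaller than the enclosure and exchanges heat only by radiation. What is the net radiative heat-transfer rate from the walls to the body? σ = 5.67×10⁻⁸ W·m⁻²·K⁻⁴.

P_net ≈ 0.00391 W

For a small grey body in a large enclosure: P_net = εσA(T_body⁴ − T_wall⁴).
A = 4πr² = 0.003632 m²; T_body⁴ − T_wall⁴ = 5.442×10⁶ − 3.336×10⁷ = -2.792×10⁷ K⁴.
|P_net| = 0.68·5.67×10⁻⁸·0.003632·2.792×10⁷.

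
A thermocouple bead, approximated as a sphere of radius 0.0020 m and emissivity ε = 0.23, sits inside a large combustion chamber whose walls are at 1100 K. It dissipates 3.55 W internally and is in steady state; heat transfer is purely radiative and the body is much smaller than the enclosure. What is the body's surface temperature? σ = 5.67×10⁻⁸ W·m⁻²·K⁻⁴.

T ≈ 1620 K

For a small grey body in a large enclosure, net radiated power = εσA(T⁴ − T_w⁴).
Steady state: P = εσA(T⁴ − T_w⁴) with A = 4πr² = 5.027×10⁻⁵ m².
T⁴ = P/(εσA) + T_w⁴ = 3.55/(0.23·5.67×10⁻⁸·5.027×10⁻⁵) + (1100)⁴
    = 5.416×10¹² + 1.464×10¹² = 6.880×10¹² K⁴.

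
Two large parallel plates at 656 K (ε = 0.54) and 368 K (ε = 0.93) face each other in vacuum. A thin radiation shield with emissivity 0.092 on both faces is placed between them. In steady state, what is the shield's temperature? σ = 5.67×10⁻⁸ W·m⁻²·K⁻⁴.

In steady state the net flux on the hot side equals that on the cold side.
σ(T₁⁴−T_s⁴)/D₁ = σ(T_s⁴−T₂⁴)/D₂, with D₁ = 1/ε₁+1/ε_s−1 = 11.72, D₂ = 1/ε_s+1/ε₂−1 = 10.94.
Solve for T_s⁴: T_s⁴ = (D₂·T₁⁴ + D₁·T₂⁴)/(D₁+D₂) = 9.891×10¹⁰ K⁴.

T_s ≈ 561 K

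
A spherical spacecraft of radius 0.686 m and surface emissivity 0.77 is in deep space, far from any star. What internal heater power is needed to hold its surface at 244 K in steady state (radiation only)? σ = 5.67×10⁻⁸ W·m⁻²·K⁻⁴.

P = εσ·4πr²·T⁴.
4πr² = 5.914 m²; T⁴ = 3.545×10⁹ K⁴.
P = 0.77·5.67×10⁻⁸·5.914·3.545×10⁹.

P ≈ 915 W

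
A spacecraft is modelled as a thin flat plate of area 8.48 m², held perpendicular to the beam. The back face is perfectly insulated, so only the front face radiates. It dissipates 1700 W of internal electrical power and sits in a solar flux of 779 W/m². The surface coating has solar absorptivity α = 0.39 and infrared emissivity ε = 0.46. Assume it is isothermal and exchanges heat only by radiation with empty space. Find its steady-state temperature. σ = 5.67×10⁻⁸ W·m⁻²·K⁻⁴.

At steady state, absorbed solar power + internal power = radiated power.
Absorbed: α·S·A_cross = 0.39·779·8.480 = 2576 W (cross-section A).
Total input = 2576 + 1700 = 4276 W.
Radiated: εσ·A_surf·T⁴ with A_surf = A = 8.480 m².
T⁴ = 4276/(0.46·5.67×10⁻⁸·8.480) = 1.933×10¹⁰ K⁴.

T ≈ 373 K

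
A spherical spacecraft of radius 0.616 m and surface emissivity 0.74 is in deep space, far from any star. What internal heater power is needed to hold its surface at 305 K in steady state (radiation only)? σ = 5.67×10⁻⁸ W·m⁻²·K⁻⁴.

P ≈ 1730 W

P = εσ·4πr²·T⁴.
4πr² = 4.768 m²; T⁴ = 8.654×10⁹ K⁴.
P = 0.74·5.67×10⁻⁸·4.768·8.654×10⁹.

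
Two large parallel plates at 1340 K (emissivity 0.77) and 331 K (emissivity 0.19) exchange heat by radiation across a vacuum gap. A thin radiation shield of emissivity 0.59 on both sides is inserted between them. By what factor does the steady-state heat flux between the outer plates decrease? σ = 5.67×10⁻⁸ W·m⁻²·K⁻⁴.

factor ≈ 1.43

Without shield: q₀ = σΔ(T⁴)/(1/ε₁+1/ε₂−1) with denominator 5.562.
With shield the two gaps are in series; the resistances add: (1/ε₁+1/ε_s−1)+(1/ε_s+1/ε₂−1) = 1.994+5.958 = 7.952.
Heat-flux ratio q₀/q = 7.952/5.562.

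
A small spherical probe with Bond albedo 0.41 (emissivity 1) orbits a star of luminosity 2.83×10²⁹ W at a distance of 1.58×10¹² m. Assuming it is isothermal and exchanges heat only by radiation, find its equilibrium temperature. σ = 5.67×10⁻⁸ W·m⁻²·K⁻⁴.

T ≈ 391 K

First find the stellar flux at distance d: S = L/(4πd²) = 2.83×10²⁹/(4π·(1.58×10¹²)²) = 9021 W/m².
For an isothermal sphere, absorbed (1−a)S·πr² = emitted σ·4πr²·T⁴, so T⁴ = (1−a)S/(4σ).
T⁴ = 0.590·9021/(4·5.67×10⁻⁸) = 2.347×10¹⁰ K⁴.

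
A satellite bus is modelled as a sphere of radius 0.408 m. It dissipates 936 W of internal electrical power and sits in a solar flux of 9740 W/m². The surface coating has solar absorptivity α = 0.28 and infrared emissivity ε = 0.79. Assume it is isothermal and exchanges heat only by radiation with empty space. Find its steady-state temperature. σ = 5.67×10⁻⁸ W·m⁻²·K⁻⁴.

At steady state, absorbed solar power + internal power = radiated power.
Absorbed: α·S·A_cross = 0.28·9740·0.5230 = 1426 W (cross-section πr²).
Total input = 1426 + 936 = 2362 W.
Radiated: εσ·A_surf·T⁴ with A_surf = 4πr² = 2.092 m².
T⁴ = 2362/(0.79·5.67×10⁻⁸·2.092) = 2.521×10¹⁰ K⁴.

T ≈ 398 K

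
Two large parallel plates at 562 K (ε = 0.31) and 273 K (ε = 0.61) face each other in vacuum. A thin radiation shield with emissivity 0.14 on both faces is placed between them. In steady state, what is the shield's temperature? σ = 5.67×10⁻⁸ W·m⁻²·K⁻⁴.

T_s ≈ 469 K

In steady state the net flux on the hot side equals that on the cold side.
σ(T₁⁴−T_s⁴)/D₁ = σ(T_s⁴−T₂⁴)/D₂, with D₁ = 1/ε₁+1/ε_s−1 = 9.369, D₂ = 1/ε_s+1/ε₂−1 = 7.782.
Solve for T_s⁴: T_s⁴ = (D₂·T₁⁴ + D₁·T₂⁴)/(D₁+D₂) = 4.830×10¹⁰ K⁴.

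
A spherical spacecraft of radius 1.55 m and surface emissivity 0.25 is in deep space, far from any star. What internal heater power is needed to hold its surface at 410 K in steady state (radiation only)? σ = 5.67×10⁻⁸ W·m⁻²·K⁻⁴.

P = εσ·4πr²·T⁴.
4πr² = 30.19 m²; T⁴ = 2.826×10¹⁰ K⁴.
P = 0.25·5.67×10⁻⁸·30.19·2.826×10¹⁰.

P ≈ 12100 W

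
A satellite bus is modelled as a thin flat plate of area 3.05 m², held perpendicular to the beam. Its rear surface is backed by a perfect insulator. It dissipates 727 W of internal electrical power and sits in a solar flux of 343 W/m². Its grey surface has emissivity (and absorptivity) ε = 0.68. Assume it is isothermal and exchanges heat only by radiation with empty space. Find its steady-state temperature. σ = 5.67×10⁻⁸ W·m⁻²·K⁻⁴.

T ≈ 333 K

At steady state, absorbed solar power + internal power = radiated power.
Absorbed: α·S·A_cross = 0.68·343·3.050 = 711.4 W (cross-section A).
Total input = 711.4 + 727 = 1438 W.
Radiated: εσ·A_surf·T⁴ with A_surf = A = 3.050 m².
T⁴ = 1438/(0.68·5.67×10⁻⁸·3.050) = 1.223×10¹⁰ K⁴.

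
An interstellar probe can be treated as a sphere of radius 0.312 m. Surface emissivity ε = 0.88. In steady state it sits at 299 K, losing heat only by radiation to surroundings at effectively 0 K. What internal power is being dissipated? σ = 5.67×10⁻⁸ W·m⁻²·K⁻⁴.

P ≈ 488 W

Steady state: P = εσA T⁴.
A = 4πr² = 1.223 m²; T⁴ = (299)⁴ = 7.993×10⁹ K⁴.
P = 0.88 × 5.67×10⁻⁸ × 1.223 × 7.993×10⁹.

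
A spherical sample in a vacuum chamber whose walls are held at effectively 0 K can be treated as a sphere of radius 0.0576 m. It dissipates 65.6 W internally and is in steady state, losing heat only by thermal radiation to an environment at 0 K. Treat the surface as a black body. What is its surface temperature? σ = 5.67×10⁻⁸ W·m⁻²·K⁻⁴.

Steady state: internal power = radiated power, P = εσA T⁴.
Radiating area A = 4πr² = 0.04169 m².
T⁴ = P/(εσA) = 65.6/(1.0·5.67×10⁻⁸·0.04169) = 2.775×10¹⁰ K⁴.
T = (2.775×10¹⁰)^(1/4).

T ≈ 408 K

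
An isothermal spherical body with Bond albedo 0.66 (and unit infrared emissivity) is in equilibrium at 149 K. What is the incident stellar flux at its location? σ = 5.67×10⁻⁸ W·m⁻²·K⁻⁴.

S ≈ 329 W/m²

(1−a)S·πr² = σ·4πr²·T⁴ ⇒ S = 4σT⁴/(1−a).
S = 4·5.67×10⁻⁸·4.929×10⁸/0.340.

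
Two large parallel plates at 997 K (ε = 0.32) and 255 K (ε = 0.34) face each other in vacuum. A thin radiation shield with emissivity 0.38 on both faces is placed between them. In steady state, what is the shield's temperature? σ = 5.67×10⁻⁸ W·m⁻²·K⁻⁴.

T_s ≈ 835 K

In steady state the net flux on the hot side equals that on the cold side.
σ(T₁⁴−T_s⁴)/D₁ = σ(T_s⁴−T₂⁴)/D₂, with D₁ = 1/ε₁+1/ε_s−1 = 4.757, D₂ = 1/ε_s+1/ε₂−1 = 4.573.
Solve for T_s⁴: T_s⁴ = (D₂·T₁⁴ + D₁·T₂⁴)/(D₁+D₂) = 4.864×10¹¹ K⁴.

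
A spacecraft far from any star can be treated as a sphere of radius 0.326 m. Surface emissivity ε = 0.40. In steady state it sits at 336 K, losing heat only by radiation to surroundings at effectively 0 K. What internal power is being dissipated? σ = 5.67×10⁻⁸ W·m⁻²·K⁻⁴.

P ≈ 386 W

Steady state: P = εσA T⁴.
A = 4πr² = 1.336 m²; T⁴ = (336)⁴ = 1.275×10¹⁰ K⁴.
P = 0.40 × 5.67×10⁻⁸ × 1.336 × 1.275×10¹⁰.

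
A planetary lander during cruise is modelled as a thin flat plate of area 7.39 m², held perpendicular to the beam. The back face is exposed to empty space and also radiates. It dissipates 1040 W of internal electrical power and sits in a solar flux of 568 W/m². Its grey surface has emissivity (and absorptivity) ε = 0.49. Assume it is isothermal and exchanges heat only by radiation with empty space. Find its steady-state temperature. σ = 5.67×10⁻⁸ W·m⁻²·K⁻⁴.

T ≈ 295 K

At steady state, absorbed solar power + internal power = radiated power.
Absorbed: α·S·A_cross = 0.49·568·7.390 = 2057 W (cross-section A).
Total input = 2057 + 1040 = 3097 W.
Radiated: εσ·A_surf·T⁴ with A_surf = 2A = 14.78 m².
T⁴ = 3097/(0.49·5.67×10⁻⁸·14.78) = 7.541×10⁹ K⁴.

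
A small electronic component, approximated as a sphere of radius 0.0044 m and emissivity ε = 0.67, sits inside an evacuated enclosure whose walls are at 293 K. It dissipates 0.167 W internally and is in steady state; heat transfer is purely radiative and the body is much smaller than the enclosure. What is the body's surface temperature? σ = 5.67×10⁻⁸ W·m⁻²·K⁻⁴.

T ≈ 399 K

For a small grey body in a large enclosure, net radiated power = εσA(T⁴ − T_w⁴).
Steady state: P = εσA(T⁴ − T_w⁴) with A = 4πr² = 2.433×10⁻⁴ m².
T⁴ = P/(εσA) + T_w⁴ = 0.167/(0.67·5.67×10⁻⁸·2.433×10⁻⁴) + (293)⁴
    = 1.807×10¹⁰ + 7.370×10⁹ = 2.544×10¹⁰ K⁴.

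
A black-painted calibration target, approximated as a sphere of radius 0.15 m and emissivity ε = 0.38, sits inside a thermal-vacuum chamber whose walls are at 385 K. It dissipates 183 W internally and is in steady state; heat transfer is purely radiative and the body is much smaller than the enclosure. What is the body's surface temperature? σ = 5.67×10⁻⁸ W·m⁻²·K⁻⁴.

T ≈ 478 K

For a small grey body in a large enclosure, net radiated power = εσA(T⁴ − T_w⁴).
Steady state: P = εσA(T⁴ − T_w⁴) with A = 4πr² = 0.2827 m².
T⁴ = P/(εσA) + T_w⁴ = 183/(0.38·5.67×10⁻⁸·0.2827) + (385)⁴
    = 3.004×10¹⁰ + 2.197×10¹⁰ = 5.201×10¹⁰ K⁴.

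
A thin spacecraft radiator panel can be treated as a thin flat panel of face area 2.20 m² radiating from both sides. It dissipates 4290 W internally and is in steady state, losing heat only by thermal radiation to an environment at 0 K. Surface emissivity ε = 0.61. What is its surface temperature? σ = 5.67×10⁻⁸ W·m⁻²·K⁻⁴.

Steady state: internal power = radiated power, P = εσA T⁴.
Radiating area A = 2·2.20 = 4.400 m².
T⁴ = P/(εσA) = 4290/(0.61·5.67×10⁻⁸·4.400) = 2.819×10¹⁰ K⁴.
T = (2.819×10¹⁰)^(1/4).

T ≈ 410 K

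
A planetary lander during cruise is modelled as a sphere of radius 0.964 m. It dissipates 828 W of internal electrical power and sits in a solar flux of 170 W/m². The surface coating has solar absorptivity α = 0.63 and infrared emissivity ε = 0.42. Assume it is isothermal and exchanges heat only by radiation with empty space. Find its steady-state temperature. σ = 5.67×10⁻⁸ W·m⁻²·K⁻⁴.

At steady state, absorbed solar power + internal power = radiated power.
Absorbed: α·S·A_cross = 0.63·170·2.919 = 312.7 W (cross-section πr²).
Total input = 312.7 + 828 = 1141 W.
Radiated: εσ·A_surf·T⁴ with A_surf = 4πr² = 11.68 m².
T⁴ = 1141/(0.42·5.67×10⁻⁸·11.68) = 4.102×10⁹ K⁴.

T ≈ 253 K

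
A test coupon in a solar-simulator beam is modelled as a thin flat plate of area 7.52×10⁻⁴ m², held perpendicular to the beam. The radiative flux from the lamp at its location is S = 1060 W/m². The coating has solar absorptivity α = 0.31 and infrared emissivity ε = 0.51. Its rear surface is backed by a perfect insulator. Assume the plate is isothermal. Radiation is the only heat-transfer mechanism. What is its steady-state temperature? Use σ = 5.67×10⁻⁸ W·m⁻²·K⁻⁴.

At equilibrium, absorbed power = emitted power.
Absorbing cross-section = A = 7.520×10⁻⁴ m²; emitting surface = A = 7.520×10⁻⁴ m² (ratio 1).
αS·A_cross = εσ·A_surf·T⁴  ⇒  T⁴ = αS/(ε·1σ).
T⁴ = 0.310·1060/(0.51·1·5.67×10⁻⁸) = 1.136×10¹⁰ K⁴.
T = (1.136×10¹⁰)^(1/4).

T ≈ 326 K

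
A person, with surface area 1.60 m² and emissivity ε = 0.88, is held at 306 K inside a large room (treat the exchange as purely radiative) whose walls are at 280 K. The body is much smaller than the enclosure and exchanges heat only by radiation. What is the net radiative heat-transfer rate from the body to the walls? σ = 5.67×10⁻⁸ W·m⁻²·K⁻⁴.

P_net ≈ 209 W

For a small grey body in a large enclosure: P_net = εσA(T_body⁴ − T_wall⁴).
A = 1.60 m²; T_body⁴ − T_wall⁴ = 8.768×10⁹ − 6.147×10⁹ = 2.621×10⁹ K⁴.
|P_net| = 0.88·5.67×10⁻⁸·1.600·2.621×10⁹.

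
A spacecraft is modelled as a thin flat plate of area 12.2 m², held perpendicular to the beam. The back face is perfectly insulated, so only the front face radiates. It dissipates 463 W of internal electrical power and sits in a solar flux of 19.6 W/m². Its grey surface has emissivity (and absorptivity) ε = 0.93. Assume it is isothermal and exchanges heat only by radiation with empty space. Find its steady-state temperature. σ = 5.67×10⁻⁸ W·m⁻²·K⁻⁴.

T ≈ 181 K

At steady state, absorbed solar power + internal power = radiated power.
Absorbed: α·S·A_cross = 0.93·19.6·12.20 = 222.4 W (cross-section A).
Total input = 222.4 + 463 = 685.4 W.
Radiated: εσ·A_surf·T⁴ with A_surf = A = 12.20 m².
T⁴ = 685.4/(0.93·5.67×10⁻⁸·12.20) = 1.065×10⁹ K⁴.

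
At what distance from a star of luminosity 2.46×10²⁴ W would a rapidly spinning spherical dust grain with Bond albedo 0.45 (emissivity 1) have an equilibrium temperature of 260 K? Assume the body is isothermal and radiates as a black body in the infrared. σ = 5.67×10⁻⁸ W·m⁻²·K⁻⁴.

For an isothermal black-emitting sphere, (1−a)S·πr² = σ·4πr²·T⁴ ⇒ S = 4σT⁴/(1−a).
S = 4·5.67×10⁻⁸·(260)⁴/0.550 = 1884 W/m².
Flux falls as S = L/(4πd²), so d = √(L/(4πS)) = √(2.46×10²⁴/(4π·1884)).

d ≈ 1.02×10¹⁰ m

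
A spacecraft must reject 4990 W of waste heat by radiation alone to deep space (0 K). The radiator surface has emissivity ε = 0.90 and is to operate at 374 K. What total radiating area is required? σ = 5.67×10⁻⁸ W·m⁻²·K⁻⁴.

P = εσA T⁴ ⇒ A = P/(εσT⁴).
T⁴ = 1.957×10¹⁰ K⁴.
A = 4990/(0.90 × 5.67×10⁻⁸ × 1.957×10¹⁰).

A ≈ 5.00 m²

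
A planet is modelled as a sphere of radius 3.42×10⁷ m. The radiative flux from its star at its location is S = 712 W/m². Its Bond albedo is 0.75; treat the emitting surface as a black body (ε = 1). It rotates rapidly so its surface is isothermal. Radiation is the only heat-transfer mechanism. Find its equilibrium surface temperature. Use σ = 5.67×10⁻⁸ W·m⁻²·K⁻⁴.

At equilibrium, absorbed power = emitted power.
Absorbing cross-section = πr² = 3.675×10¹⁵ m²; emitting surface = 4πr² = 1.470×10¹⁶ m² (ratio 4).
(1−a)S·A_cross = εσ·A_surf·T⁴  ⇒  T⁴ = (1−a)S/(4σ).
T⁴ = 0.250·712/(4·5.67×10⁻⁸) = 7.848×10⁸ K⁴.
T = (7.848×10⁸)^(1/4).

T ≈ 167 K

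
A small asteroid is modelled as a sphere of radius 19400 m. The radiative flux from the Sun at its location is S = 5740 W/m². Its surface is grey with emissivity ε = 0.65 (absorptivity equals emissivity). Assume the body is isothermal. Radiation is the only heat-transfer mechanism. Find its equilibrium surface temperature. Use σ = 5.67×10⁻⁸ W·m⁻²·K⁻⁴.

T ≈ 399 K

At equilibrium, absorbed power = emitted power.
Absorbing cross-section = πr² = 1.182×10⁹ m²; emitting surface = 4πr² = 4.729×10⁹ m² (ratio 4).
εS·A_cross = εσ·A_surf·T⁴  ⇒  T⁴ = S/(4σ)   (ε cancels).
T⁴ = 5740/(4·5.67×10⁻⁸) = 2.531×10¹⁰ K⁴.
T = (2.531×10¹⁰)^(1/4).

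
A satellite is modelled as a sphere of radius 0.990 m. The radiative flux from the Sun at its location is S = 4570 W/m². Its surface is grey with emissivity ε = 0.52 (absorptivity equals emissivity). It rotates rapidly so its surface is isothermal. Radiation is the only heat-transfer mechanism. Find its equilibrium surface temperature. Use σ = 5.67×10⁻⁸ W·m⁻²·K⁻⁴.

At equilibrium, absorbed power = emitted power.
Absorbing cross-section = πr² = 3.079 m²; emitting surface = 4πr² = 12.32 m² (ratio 4).
εS·A_cross = εσ·A_surf·T⁴  ⇒  T⁴ = S/(4σ)   (ε cancels).
T⁴ = 4570/(4·5.67×10⁻⁸) = 2.015×10¹⁰ K⁴.
T = (2.015×10¹⁰)^(1/4).

T ≈ 377 K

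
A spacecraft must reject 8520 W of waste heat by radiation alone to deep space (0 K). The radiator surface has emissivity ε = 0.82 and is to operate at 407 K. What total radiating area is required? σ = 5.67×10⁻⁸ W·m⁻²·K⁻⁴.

P = εσA T⁴ ⇒ A = P/(εσT⁴).
T⁴ = 2.744×10¹⁰ K⁴.
A = 8520/(0.82 × 5.67×10⁻⁸ × 2.744×10¹⁰).

A ≈ 6.68 m²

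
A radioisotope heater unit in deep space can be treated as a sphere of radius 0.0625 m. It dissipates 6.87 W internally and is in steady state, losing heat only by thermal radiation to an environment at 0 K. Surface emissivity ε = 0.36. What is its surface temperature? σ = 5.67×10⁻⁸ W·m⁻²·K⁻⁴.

T ≈ 288 K

Steady state: internal power = radiated power, P = εσA T⁴.
Radiating area A = 4πr² = 0.04909 m².
T⁴ = P/(εσA) = 6.87/(0.36·5.67×10⁻⁸·0.04909) = 6.856×10⁹ K⁴.
T = (6.856×10⁹)^(1/4).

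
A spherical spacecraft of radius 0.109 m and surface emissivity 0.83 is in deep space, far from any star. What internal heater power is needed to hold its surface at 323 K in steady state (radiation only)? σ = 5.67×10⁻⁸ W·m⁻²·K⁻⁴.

P = εσ·4πr²·T⁴.
4πr² = 0.1493 m²; T⁴ = 1.088×10¹⁰ K⁴.
P = 0.83·5.67×10⁻⁸·0.1493·1.088×10¹⁰.

P ≈ 76.5 W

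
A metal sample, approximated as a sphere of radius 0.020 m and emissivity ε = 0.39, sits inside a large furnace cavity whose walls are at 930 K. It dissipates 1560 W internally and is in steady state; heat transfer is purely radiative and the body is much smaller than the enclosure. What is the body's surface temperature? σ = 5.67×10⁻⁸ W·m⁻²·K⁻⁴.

For a small grey body in a large enclosure, net radiated power = εσA(T⁴ − T_w⁴).
Steady state: P = εσA(T⁴ − T_w⁴) with A = 4πr² = 0.005027 m².
T⁴ = P/(εσA) + T_w⁴ = 1560/(0.39·5.67×10⁻⁸·0.005027) + (930)⁴
    = 1.403×10¹³ + 7.481×10¹¹ = 1.478×10¹³ K⁴.

T ≈ 1960 K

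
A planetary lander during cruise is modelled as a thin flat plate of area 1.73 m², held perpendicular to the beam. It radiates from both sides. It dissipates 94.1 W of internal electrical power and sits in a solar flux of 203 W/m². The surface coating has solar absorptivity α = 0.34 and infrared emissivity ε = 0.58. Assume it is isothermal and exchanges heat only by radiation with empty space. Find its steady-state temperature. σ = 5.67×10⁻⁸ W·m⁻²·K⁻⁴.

At steady state, absorbed solar power + internal power = radiated power.
Absorbed: α·S·A_cross = 0.34·203·1.730 = 119.4 W (cross-section A).
Total input = 119.4 + 94.1 = 213.5 W.
Radiated: εσ·A_surf·T⁴ with A_surf = 2A = 3.460 m².
T⁴ = 213.5/(0.58·5.67×10⁻⁸·3.460) = 1.876×10⁹ K⁴.

T ≈ 208 K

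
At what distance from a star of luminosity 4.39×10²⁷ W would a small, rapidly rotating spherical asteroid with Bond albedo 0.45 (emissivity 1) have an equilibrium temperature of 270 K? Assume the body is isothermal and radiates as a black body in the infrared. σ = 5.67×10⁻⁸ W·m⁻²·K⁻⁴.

For an isothermal black-emitting sphere, (1−a)S·πr² = σ·4πr²·T⁴ ⇒ S = 4σT⁴/(1−a).
S = 4·5.67×10⁻⁸·(270)⁴/0.550 = 2191 W/m².
Flux falls as S = L/(4πd²), so d = √(L/(4πS)) = √(4.39×10²⁷/(4π·2191)).

d ≈ 3.99×10¹¹ m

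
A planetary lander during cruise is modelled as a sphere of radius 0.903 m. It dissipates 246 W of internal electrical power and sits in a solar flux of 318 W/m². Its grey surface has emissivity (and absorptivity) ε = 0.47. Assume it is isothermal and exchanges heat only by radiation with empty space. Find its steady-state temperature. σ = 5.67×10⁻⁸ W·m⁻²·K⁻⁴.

At steady state, absorbed solar power + internal power = radiated power.
Absorbed: α·S·A_cross = 0.47·318·2.562 = 382.9 W (cross-section πr²).
Total input = 382.9 + 246 = 628.9 W.
Radiated: εσ·A_surf·T⁴ with A_surf = 4πr² = 10.25 m².
T⁴ = 628.9/(0.47·5.67×10⁻⁸·10.25) = 2.303×10⁹ K⁴.

T ≈ 219 K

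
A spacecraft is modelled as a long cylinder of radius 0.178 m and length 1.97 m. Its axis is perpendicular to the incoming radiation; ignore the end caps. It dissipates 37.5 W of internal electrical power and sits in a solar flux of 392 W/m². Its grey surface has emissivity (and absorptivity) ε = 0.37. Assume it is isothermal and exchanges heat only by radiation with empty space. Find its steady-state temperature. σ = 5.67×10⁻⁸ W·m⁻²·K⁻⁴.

T ≈ 234 K

At steady state, absorbed solar power + internal power = radiated power.
Absorbed: α·S·A_cross = 0.37·392·0.7013 = 101.7 W (cross-section 2rL).
Total input = 101.7 + 37.5 = 139.2 W.
Radiated: εσ·A_surf·T⁴ with A_surf = 2πrL = 2.203 m².
T⁴ = 139.2/(0.37·5.67×10⁻⁸·2.203) = 3.012×10⁹ K⁴.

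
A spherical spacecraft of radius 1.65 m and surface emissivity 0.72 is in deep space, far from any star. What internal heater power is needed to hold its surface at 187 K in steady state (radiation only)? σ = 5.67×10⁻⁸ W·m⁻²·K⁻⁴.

P ≈ 1710 W

P = εσ·4πr²·T⁴.
4πr² = 34.21 m²; T⁴ = 1.223×10⁹ K⁴.
P = 0.72·5.67×10⁻⁸·34.21·1.223×10⁹.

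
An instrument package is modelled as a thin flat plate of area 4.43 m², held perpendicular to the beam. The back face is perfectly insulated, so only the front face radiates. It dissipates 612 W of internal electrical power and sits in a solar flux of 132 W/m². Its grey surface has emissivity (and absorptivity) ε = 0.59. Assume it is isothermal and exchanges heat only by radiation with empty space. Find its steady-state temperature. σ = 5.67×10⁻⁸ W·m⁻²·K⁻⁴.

T ≈ 283 K

At steady state, absorbed solar power + internal power = radiated power.
Absorbed: α·S·A_cross = 0.59·132·4.430 = 345.0 W (cross-section A).
Total input = 345.0 + 612 = 957.0 W.
Radiated: εσ·A_surf·T⁴ with A_surf = A = 4.430 m².
T⁴ = 957.0/(0.59·5.67×10⁻⁸·4.430) = 6.458×10⁹ K⁴.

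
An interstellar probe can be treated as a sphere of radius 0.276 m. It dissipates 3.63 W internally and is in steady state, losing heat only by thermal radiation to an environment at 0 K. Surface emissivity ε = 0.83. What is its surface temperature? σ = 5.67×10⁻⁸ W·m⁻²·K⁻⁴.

Steady state: internal power = radiated power, P = εσA T⁴.
Radiating area A = 4πr² = 0.9573 m².
T⁴ = P/(εσA) = 3.63/(0.83·5.67×10⁻⁸·0.9573) = 8.058×10⁷ K⁴.
T = (8.058×10⁷)^(1/4).

T ≈ 94.7 K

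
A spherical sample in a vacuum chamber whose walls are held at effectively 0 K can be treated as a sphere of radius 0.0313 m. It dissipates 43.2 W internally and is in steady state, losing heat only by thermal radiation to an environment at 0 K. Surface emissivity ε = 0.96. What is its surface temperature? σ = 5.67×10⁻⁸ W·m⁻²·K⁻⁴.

Steady state: internal power = radiated power, P = εσA T⁴.
Radiating area A = 4πr² = 0.01231 m².
T⁴ = P/(εσA) = 43.2/(0.96·5.67×10⁻⁸·0.01231) = 6.447×10¹⁰ K⁴.
T = (6.447×10¹⁰)^(1/4).

T ≈ 504 K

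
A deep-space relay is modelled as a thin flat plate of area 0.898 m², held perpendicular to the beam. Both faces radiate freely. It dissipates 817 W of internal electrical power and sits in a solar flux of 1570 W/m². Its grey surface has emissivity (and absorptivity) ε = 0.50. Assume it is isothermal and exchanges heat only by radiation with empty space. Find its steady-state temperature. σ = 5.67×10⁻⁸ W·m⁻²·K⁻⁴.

T ≈ 416 K

At steady state, absorbed solar power + internal power = radiated power.
Absorbed: α·S·A_cross = 0.50·1570·0.8980 = 704.9 W (cross-section A).
Total input = 704.9 + 817 = 1522 W.
Radiated: εσ·A_surf·T⁴ with A_surf = 2A = 1.796 m².
T⁴ = 1522/(0.50·5.67×10⁻⁸·1.796) = 2.989×10¹⁰ K⁴.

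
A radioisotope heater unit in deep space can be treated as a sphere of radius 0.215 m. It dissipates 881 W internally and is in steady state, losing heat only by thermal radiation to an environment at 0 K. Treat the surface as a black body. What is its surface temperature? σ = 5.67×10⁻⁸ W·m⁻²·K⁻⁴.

Steady state: internal power = radiated power, P = εσA T⁴.
Radiating area A = 4πr² = 0.5809 m².
T⁴ = P/(εσA) = 881/(1.0·5.67×10⁻⁸·0.5809) = 2.675×10¹⁰ K⁴.
T = (2.675×10¹⁰)^(1/4).

T ≈ 404 K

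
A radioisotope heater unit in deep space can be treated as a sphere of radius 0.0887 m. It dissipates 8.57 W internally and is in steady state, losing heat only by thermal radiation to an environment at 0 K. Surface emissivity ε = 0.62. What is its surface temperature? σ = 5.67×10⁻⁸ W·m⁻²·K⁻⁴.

T ≈ 223 K

Steady state: internal power = radiated power, P = εσA T⁴.
Radiating area A = 4πr² = 0.09887 m².
T⁴ = P/(εσA) = 8.57/(0.62·5.67×10⁻⁸·0.09887) = 2.466×10⁹ K⁴.
T = (2.466×10⁹)^(1/4).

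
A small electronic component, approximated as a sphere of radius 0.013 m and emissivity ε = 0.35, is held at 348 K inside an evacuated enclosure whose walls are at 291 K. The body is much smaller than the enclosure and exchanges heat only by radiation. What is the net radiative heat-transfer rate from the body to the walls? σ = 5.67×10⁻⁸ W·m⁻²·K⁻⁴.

For a small grey body in a large enclosure: P_net = εσA(T_body⁴ − T_wall⁴).
A = 4πr² = 0.002124 m²; T_body⁴ − T_wall⁴ = 1.467×10¹⁰ − 7.171×10⁹ = 7.495×10⁹ K⁴.
|P_net| = 0.35·5.67×10⁻⁸·0.002124·7.495×10⁹.

P_net ≈ 0.316 W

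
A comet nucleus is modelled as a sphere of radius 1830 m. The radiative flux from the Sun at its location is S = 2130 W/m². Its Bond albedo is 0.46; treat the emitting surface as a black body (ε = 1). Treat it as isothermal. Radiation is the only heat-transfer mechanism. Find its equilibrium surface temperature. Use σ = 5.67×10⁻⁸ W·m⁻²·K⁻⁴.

T ≈ 267 K

At equilibrium, absorbed power = emitted power.
Absorbing cross-section = πr² = 1.052×10⁷ m²; emitting surface = 4πr² = 4.208×10⁷ m² (ratio 4).
(1−a)S·A_cross = εσ·A_surf·T⁴  ⇒  T⁴ = (1−a)S/(4σ).
T⁴ = 0.540·2130/(4·5.67×10⁻⁸) = 5.071×10⁹ K⁴.
T = (5.071×10⁹)^(1/4).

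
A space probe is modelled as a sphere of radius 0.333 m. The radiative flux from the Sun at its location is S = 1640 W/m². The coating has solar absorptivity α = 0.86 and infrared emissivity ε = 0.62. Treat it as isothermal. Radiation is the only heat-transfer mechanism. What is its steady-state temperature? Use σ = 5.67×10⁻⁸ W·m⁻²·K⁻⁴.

T ≈ 316 K

At equilibrium, absorbed power = emitted power.
Absorbing cross-section = πr² = 0.3484 m²; emitting surface = 4πr² = 1.393 m² (ratio 4).
αS·A_cross = εσ·A_surf·T⁴  ⇒  T⁴ = αS/(ε·4σ).
T⁴ = 0.860·1640/(0.62·4·5.67×10⁻⁸) = 1.003×10¹⁰ K⁴.
T = (1.003×10¹⁰)^(1/4).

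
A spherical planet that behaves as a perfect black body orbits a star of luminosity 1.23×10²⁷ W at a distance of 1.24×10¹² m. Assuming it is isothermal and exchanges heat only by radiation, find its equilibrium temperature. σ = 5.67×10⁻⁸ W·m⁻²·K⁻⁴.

First find the stellar flux at distance d: S = L/(4πd²) = 1.23×10²⁷/(4π·(1.24×10¹²)²) = 63.66 W/m².
For an isothermal sphere, absorbed (1−a)S·πr² = emitted σ·4πr²·T⁴, so T⁴ = (1−a)S/(4σ).
T⁴ = 1.00·63.66/(4·5.67×10⁻⁸) = 2.807×10⁸ K⁴.

T ≈ 129 K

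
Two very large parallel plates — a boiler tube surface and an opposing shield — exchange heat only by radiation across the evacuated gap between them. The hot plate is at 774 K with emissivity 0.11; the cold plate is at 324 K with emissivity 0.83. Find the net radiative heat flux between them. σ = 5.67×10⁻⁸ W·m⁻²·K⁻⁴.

For two infinite grey parallel plates, q = σ(T₁⁴ − T₂⁴)/(1/ε₁ + 1/ε₂ − 1).
T₁⁴ − T₂⁴ = 3.589×10¹¹ − 1.102×10¹⁰ = 3.479×10¹¹ K⁴.
1/ε₁ + 1/ε₂ − 1 = 9.091 + 1.205 − 1 = 9.296.
q = 5.67×10⁻⁸ × 3.479×10¹¹ / 9.296.

q ≈ 2120 W/m²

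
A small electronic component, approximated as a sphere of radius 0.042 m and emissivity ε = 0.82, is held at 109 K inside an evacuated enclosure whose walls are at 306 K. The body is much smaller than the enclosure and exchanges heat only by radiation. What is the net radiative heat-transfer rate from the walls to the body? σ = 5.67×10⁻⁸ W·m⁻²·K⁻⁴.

P_net ≈ 8.89 W

For a small grey body in a large enclosure: P_net = εσA(T_body⁴ − T_wall⁴).
A = 4πr² = 0.02217 m²; T_body⁴ − T_wall⁴ = 1.412×10⁸ − 8.768×10⁹ = -8.627×10⁹ K⁴.
|P_net| = 0.82·5.67×10⁻⁸·0.02217·8.627×10⁹.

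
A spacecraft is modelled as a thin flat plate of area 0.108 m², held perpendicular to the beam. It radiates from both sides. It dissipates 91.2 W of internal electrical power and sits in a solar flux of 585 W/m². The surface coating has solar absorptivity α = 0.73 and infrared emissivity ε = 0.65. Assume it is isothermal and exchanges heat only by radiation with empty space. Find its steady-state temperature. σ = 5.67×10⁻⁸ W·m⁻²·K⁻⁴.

At steady state, absorbed solar power + internal power = radiated power.
Absorbed: α·S·A_cross = 0.73·585·0.1080 = 46.12 W (cross-section A).
Total input = 46.12 + 91.2 = 137.3 W.
Radiated: εσ·A_surf·T⁴ with A_surf = 2A = 0.2160 m².
T⁴ = 137.3/(0.65·5.67×10⁻⁸·0.2160) = 1.725×10¹⁰ K⁴.

T ≈ 362 K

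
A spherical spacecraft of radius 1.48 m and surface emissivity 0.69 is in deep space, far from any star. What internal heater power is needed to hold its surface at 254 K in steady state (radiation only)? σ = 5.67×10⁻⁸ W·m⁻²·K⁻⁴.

P = εσ·4πr²·T⁴.
4πr² = 27.53 m²; T⁴ = 4.162×10⁹ K⁴.
P = 0.69·5.67×10⁻⁸·27.53·4.162×10⁹.

P ≈ 4480 W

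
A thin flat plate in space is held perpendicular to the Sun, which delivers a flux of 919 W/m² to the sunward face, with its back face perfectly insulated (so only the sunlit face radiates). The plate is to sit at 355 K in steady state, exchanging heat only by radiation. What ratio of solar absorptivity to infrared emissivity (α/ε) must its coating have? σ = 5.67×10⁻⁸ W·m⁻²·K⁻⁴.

Balance: αS·A = εσ·1A·T⁴ ⇒ α/ε = σT⁴/S.
α/ε = 5.67×10⁻⁸·(355)⁴/919 = 5.67×10⁻⁸·1.588×10¹⁰/919.

α/ε ≈ 0.980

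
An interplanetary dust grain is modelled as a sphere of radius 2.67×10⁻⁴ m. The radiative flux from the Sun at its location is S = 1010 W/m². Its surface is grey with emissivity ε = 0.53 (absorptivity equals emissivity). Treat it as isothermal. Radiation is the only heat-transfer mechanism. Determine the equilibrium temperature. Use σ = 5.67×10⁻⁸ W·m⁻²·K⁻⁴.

At equilibrium, absorbed power = emitted power.
Absorbing cross-section = πr² = 2.240×10⁻⁷ m²; emitting surface = 4πr² = 8.958×10⁻⁷ m² (ratio 4).
εS·A_cross = εσ·A_surf·T⁴  ⇒  T⁴ = S/(4σ)   (ε cancels).
T⁴ = 1010/(4·5.67×10⁻⁸) = 4.453×10⁹ K⁴.
T = (4.453×10⁹)^(1/4).

T ≈ 258 K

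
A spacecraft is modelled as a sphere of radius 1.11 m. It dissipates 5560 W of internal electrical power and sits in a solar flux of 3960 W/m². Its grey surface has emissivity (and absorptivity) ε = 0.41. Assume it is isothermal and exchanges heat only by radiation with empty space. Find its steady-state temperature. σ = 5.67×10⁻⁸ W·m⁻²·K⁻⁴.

At steady state, absorbed solar power + internal power = radiated power.
Absorbed: α·S·A_cross = 0.41·3960·3.871 = 6285 W (cross-section πr²).
Total input = 6285 + 5560 = 11840 W.
Radiated: εσ·A_surf·T⁴ with A_surf = 4πr² = 15.48 m².
T⁴ = 11840/(0.41·5.67×10⁻⁸·15.48) = 3.291×10¹⁰ K⁴.

T ≈ 426 K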